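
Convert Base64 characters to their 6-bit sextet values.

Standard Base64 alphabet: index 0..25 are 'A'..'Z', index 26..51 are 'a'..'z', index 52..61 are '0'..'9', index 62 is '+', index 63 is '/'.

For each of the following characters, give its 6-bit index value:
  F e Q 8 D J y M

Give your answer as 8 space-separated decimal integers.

Answer: 5 30 16 60 3 9 50 12

Derivation:
'F': A..Z range, ord('F') − ord('A') = 5
'e': a..z range, 26 + ord('e') − ord('a') = 30
'Q': A..Z range, ord('Q') − ord('A') = 16
'8': 0..9 range, 52 + ord('8') − ord('0') = 60
'D': A..Z range, ord('D') − ord('A') = 3
'J': A..Z range, ord('J') − ord('A') = 9
'y': a..z range, 26 + ord('y') − ord('a') = 50
'M': A..Z range, ord('M') − ord('A') = 12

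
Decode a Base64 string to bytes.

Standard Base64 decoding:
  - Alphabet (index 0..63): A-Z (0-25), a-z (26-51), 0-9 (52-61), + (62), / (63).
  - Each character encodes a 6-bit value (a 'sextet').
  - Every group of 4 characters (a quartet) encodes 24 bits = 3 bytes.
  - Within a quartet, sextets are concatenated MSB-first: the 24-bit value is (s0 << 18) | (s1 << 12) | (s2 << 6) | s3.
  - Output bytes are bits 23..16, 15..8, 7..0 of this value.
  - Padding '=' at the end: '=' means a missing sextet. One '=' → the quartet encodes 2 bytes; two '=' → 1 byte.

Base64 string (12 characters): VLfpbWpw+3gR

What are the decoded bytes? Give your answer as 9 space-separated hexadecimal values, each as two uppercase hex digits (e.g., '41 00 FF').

Answer: 54 B7 E9 6D 6A 70 FB 78 11

Derivation:
After char 0 ('V'=21): chars_in_quartet=1 acc=0x15 bytes_emitted=0
After char 1 ('L'=11): chars_in_quartet=2 acc=0x54B bytes_emitted=0
After char 2 ('f'=31): chars_in_quartet=3 acc=0x152DF bytes_emitted=0
After char 3 ('p'=41): chars_in_quartet=4 acc=0x54B7E9 -> emit 54 B7 E9, reset; bytes_emitted=3
After char 4 ('b'=27): chars_in_quartet=1 acc=0x1B bytes_emitted=3
After char 5 ('W'=22): chars_in_quartet=2 acc=0x6D6 bytes_emitted=3
After char 6 ('p'=41): chars_in_quartet=3 acc=0x1B5A9 bytes_emitted=3
After char 7 ('w'=48): chars_in_quartet=4 acc=0x6D6A70 -> emit 6D 6A 70, reset; bytes_emitted=6
After char 8 ('+'=62): chars_in_quartet=1 acc=0x3E bytes_emitted=6
After char 9 ('3'=55): chars_in_quartet=2 acc=0xFB7 bytes_emitted=6
After char 10 ('g'=32): chars_in_quartet=3 acc=0x3EDE0 bytes_emitted=6
After char 11 ('R'=17): chars_in_quartet=4 acc=0xFB7811 -> emit FB 78 11, reset; bytes_emitted=9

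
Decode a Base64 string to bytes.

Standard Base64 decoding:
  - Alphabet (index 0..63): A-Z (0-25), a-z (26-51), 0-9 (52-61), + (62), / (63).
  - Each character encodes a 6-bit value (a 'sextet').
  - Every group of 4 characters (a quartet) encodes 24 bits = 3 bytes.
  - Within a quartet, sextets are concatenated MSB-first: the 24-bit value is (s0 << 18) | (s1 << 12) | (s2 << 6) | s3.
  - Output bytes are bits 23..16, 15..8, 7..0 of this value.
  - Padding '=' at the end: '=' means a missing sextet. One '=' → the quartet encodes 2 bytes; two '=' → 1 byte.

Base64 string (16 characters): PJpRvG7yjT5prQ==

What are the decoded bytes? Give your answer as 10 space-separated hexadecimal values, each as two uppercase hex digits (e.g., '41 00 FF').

After char 0 ('P'=15): chars_in_quartet=1 acc=0xF bytes_emitted=0
After char 1 ('J'=9): chars_in_quartet=2 acc=0x3C9 bytes_emitted=0
After char 2 ('p'=41): chars_in_quartet=3 acc=0xF269 bytes_emitted=0
After char 3 ('R'=17): chars_in_quartet=4 acc=0x3C9A51 -> emit 3C 9A 51, reset; bytes_emitted=3
After char 4 ('v'=47): chars_in_quartet=1 acc=0x2F bytes_emitted=3
After char 5 ('G'=6): chars_in_quartet=2 acc=0xBC6 bytes_emitted=3
After char 6 ('7'=59): chars_in_quartet=3 acc=0x2F1BB bytes_emitted=3
After char 7 ('y'=50): chars_in_quartet=4 acc=0xBC6EF2 -> emit BC 6E F2, reset; bytes_emitted=6
After char 8 ('j'=35): chars_in_quartet=1 acc=0x23 bytes_emitted=6
After char 9 ('T'=19): chars_in_quartet=2 acc=0x8D3 bytes_emitted=6
After char 10 ('5'=57): chars_in_quartet=3 acc=0x234F9 bytes_emitted=6
After char 11 ('p'=41): chars_in_quartet=4 acc=0x8D3E69 -> emit 8D 3E 69, reset; bytes_emitted=9
After char 12 ('r'=43): chars_in_quartet=1 acc=0x2B bytes_emitted=9
After char 13 ('Q'=16): chars_in_quartet=2 acc=0xAD0 bytes_emitted=9
Padding '==': partial quartet acc=0xAD0 -> emit AD; bytes_emitted=10

Answer: 3C 9A 51 BC 6E F2 8D 3E 69 AD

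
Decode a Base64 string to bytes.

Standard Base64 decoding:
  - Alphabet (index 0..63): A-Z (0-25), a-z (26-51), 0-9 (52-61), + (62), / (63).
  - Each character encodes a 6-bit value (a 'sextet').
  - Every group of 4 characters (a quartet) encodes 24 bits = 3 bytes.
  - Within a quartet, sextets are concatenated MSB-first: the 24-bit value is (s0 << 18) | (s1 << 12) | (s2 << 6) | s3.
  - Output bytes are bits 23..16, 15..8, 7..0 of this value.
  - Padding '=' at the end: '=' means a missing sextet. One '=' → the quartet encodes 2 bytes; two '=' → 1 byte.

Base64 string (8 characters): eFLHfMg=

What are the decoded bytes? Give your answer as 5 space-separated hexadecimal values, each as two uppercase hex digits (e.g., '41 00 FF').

After char 0 ('e'=30): chars_in_quartet=1 acc=0x1E bytes_emitted=0
After char 1 ('F'=5): chars_in_quartet=2 acc=0x785 bytes_emitted=0
After char 2 ('L'=11): chars_in_quartet=3 acc=0x1E14B bytes_emitted=0
After char 3 ('H'=7): chars_in_quartet=4 acc=0x7852C7 -> emit 78 52 C7, reset; bytes_emitted=3
After char 4 ('f'=31): chars_in_quartet=1 acc=0x1F bytes_emitted=3
After char 5 ('M'=12): chars_in_quartet=2 acc=0x7CC bytes_emitted=3
After char 6 ('g'=32): chars_in_quartet=3 acc=0x1F320 bytes_emitted=3
Padding '=': partial quartet acc=0x1F320 -> emit 7C C8; bytes_emitted=5

Answer: 78 52 C7 7C C8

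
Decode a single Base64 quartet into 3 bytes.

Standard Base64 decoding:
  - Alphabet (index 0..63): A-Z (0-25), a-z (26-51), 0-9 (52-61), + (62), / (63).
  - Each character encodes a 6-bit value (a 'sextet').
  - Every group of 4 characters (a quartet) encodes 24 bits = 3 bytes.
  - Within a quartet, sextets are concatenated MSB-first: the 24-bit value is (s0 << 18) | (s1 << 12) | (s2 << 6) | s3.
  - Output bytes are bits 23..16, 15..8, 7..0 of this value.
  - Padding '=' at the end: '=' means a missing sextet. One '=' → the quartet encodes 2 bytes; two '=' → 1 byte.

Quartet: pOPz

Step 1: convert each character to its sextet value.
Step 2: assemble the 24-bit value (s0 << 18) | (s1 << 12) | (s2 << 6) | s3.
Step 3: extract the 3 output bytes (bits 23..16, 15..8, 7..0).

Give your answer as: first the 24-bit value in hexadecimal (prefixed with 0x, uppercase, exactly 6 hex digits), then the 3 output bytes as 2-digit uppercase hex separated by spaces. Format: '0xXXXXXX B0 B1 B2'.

Sextets: p=41, O=14, P=15, z=51
24-bit: (41<<18) | (14<<12) | (15<<6) | 51
      = 0xA40000 | 0x00E000 | 0x0003C0 | 0x000033
      = 0xA4E3F3
Bytes: (v>>16)&0xFF=A4, (v>>8)&0xFF=E3, v&0xFF=F3

Answer: 0xA4E3F3 A4 E3 F3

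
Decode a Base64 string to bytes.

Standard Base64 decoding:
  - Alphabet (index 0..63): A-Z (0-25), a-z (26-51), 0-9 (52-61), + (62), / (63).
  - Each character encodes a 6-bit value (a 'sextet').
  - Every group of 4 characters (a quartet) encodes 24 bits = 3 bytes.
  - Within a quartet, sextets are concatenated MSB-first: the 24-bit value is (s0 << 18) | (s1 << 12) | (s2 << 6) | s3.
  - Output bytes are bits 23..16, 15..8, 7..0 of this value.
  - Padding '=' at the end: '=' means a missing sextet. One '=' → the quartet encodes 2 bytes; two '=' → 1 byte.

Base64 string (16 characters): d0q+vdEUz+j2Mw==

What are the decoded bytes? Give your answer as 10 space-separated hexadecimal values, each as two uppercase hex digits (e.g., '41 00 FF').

Answer: 77 4A BE BD D1 14 CF E8 F6 33

Derivation:
After char 0 ('d'=29): chars_in_quartet=1 acc=0x1D bytes_emitted=0
After char 1 ('0'=52): chars_in_quartet=2 acc=0x774 bytes_emitted=0
After char 2 ('q'=42): chars_in_quartet=3 acc=0x1DD2A bytes_emitted=0
After char 3 ('+'=62): chars_in_quartet=4 acc=0x774ABE -> emit 77 4A BE, reset; bytes_emitted=3
After char 4 ('v'=47): chars_in_quartet=1 acc=0x2F bytes_emitted=3
After char 5 ('d'=29): chars_in_quartet=2 acc=0xBDD bytes_emitted=3
After char 6 ('E'=4): chars_in_quartet=3 acc=0x2F744 bytes_emitted=3
After char 7 ('U'=20): chars_in_quartet=4 acc=0xBDD114 -> emit BD D1 14, reset; bytes_emitted=6
After char 8 ('z'=51): chars_in_quartet=1 acc=0x33 bytes_emitted=6
After char 9 ('+'=62): chars_in_quartet=2 acc=0xCFE bytes_emitted=6
After char 10 ('j'=35): chars_in_quartet=3 acc=0x33FA3 bytes_emitted=6
After char 11 ('2'=54): chars_in_quartet=4 acc=0xCFE8F6 -> emit CF E8 F6, reset; bytes_emitted=9
After char 12 ('M'=12): chars_in_quartet=1 acc=0xC bytes_emitted=9
After char 13 ('w'=48): chars_in_quartet=2 acc=0x330 bytes_emitted=9
Padding '==': partial quartet acc=0x330 -> emit 33; bytes_emitted=10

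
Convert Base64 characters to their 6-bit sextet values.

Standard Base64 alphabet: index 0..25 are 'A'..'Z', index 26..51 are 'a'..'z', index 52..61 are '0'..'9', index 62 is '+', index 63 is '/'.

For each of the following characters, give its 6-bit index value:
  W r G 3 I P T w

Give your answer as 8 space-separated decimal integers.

'W': A..Z range, ord('W') − ord('A') = 22
'r': a..z range, 26 + ord('r') − ord('a') = 43
'G': A..Z range, ord('G') − ord('A') = 6
'3': 0..9 range, 52 + ord('3') − ord('0') = 55
'I': A..Z range, ord('I') − ord('A') = 8
'P': A..Z range, ord('P') − ord('A') = 15
'T': A..Z range, ord('T') − ord('A') = 19
'w': a..z range, 26 + ord('w') − ord('a') = 48

Answer: 22 43 6 55 8 15 19 48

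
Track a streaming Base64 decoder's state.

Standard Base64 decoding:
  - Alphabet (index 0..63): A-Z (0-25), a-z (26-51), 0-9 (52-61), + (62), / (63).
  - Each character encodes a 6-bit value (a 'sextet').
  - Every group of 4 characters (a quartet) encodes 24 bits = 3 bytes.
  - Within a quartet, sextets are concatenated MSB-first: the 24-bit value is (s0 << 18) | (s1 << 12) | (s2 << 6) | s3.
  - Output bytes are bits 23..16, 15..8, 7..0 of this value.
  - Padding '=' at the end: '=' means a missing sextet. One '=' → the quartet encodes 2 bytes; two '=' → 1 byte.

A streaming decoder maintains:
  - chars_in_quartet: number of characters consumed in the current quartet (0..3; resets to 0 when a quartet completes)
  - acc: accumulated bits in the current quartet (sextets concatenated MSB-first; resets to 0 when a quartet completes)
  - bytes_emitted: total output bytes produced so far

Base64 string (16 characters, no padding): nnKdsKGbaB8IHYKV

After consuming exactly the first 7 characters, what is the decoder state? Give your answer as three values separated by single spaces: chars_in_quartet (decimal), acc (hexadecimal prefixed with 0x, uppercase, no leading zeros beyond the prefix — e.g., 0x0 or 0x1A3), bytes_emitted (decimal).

Answer: 3 0x2C286 3

Derivation:
After char 0 ('n'=39): chars_in_quartet=1 acc=0x27 bytes_emitted=0
After char 1 ('n'=39): chars_in_quartet=2 acc=0x9E7 bytes_emitted=0
After char 2 ('K'=10): chars_in_quartet=3 acc=0x279CA bytes_emitted=0
After char 3 ('d'=29): chars_in_quartet=4 acc=0x9E729D -> emit 9E 72 9D, reset; bytes_emitted=3
After char 4 ('s'=44): chars_in_quartet=1 acc=0x2C bytes_emitted=3
After char 5 ('K'=10): chars_in_quartet=2 acc=0xB0A bytes_emitted=3
After char 6 ('G'=6): chars_in_quartet=3 acc=0x2C286 bytes_emitted=3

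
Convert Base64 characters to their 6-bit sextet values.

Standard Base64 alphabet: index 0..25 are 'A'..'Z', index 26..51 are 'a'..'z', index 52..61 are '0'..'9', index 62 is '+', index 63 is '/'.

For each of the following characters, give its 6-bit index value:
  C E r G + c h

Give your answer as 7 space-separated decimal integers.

Answer: 2 4 43 6 62 28 33

Derivation:
'C': A..Z range, ord('C') − ord('A') = 2
'E': A..Z range, ord('E') − ord('A') = 4
'r': a..z range, 26 + ord('r') − ord('a') = 43
'G': A..Z range, ord('G') − ord('A') = 6
'+': index 62
'c': a..z range, 26 + ord('c') − ord('a') = 28
'h': a..z range, 26 + ord('h') − ord('a') = 33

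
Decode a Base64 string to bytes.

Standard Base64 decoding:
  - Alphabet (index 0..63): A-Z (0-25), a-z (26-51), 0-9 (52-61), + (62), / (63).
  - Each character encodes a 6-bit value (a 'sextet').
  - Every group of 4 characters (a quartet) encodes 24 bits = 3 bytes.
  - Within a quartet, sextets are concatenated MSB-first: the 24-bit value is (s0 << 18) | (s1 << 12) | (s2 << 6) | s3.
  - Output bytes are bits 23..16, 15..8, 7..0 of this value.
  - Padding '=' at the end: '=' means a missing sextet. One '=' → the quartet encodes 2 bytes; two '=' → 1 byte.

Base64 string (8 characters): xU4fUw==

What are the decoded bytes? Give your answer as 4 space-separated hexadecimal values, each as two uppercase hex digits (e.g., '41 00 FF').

Answer: C5 4E 1F 53

Derivation:
After char 0 ('x'=49): chars_in_quartet=1 acc=0x31 bytes_emitted=0
After char 1 ('U'=20): chars_in_quartet=2 acc=0xC54 bytes_emitted=0
After char 2 ('4'=56): chars_in_quartet=3 acc=0x31538 bytes_emitted=0
After char 3 ('f'=31): chars_in_quartet=4 acc=0xC54E1F -> emit C5 4E 1F, reset; bytes_emitted=3
After char 4 ('U'=20): chars_in_quartet=1 acc=0x14 bytes_emitted=3
After char 5 ('w'=48): chars_in_quartet=2 acc=0x530 bytes_emitted=3
Padding '==': partial quartet acc=0x530 -> emit 53; bytes_emitted=4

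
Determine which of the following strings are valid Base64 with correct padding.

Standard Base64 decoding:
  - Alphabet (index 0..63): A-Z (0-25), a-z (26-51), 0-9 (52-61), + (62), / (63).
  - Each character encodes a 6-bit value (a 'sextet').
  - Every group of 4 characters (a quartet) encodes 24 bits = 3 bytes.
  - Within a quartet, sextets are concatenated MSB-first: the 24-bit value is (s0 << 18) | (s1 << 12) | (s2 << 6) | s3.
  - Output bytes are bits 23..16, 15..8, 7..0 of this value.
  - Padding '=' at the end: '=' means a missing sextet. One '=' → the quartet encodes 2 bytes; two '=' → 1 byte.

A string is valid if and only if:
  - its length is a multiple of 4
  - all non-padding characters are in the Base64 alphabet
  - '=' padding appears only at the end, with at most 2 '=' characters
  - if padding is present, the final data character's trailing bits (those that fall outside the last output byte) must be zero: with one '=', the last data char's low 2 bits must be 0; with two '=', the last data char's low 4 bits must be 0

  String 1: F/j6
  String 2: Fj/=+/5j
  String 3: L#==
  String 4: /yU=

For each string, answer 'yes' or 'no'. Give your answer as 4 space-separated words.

String 1: 'F/j6' → valid
String 2: 'Fj/=+/5j' → invalid (bad char(s): ['=']; '=' in middle)
String 3: 'L#==' → invalid (bad char(s): ['#'])
String 4: '/yU=' → valid

Answer: yes no no yes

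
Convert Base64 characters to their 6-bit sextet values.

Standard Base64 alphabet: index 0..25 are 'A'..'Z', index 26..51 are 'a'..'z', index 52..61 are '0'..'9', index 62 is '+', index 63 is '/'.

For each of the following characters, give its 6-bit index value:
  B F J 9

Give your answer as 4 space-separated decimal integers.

'B': A..Z range, ord('B') − ord('A') = 1
'F': A..Z range, ord('F') − ord('A') = 5
'J': A..Z range, ord('J') − ord('A') = 9
'9': 0..9 range, 52 + ord('9') − ord('0') = 61

Answer: 1 5 9 61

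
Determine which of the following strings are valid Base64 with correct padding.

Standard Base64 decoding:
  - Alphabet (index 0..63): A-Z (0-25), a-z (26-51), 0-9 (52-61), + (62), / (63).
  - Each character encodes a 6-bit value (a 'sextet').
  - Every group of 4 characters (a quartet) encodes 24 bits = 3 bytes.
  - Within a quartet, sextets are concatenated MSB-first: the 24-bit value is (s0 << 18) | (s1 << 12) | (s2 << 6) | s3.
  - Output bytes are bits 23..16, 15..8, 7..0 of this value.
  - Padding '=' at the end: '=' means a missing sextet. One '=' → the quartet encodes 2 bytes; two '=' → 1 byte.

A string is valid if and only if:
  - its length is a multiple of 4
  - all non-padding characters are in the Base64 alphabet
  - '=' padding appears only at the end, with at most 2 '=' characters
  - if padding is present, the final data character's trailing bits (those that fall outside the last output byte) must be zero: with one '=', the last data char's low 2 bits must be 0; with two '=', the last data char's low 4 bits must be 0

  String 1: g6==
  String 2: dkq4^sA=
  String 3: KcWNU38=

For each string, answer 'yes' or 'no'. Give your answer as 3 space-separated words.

String 1: 'g6==' → invalid (bad trailing bits)
String 2: 'dkq4^sA=' → invalid (bad char(s): ['^'])
String 3: 'KcWNU38=' → valid

Answer: no no yes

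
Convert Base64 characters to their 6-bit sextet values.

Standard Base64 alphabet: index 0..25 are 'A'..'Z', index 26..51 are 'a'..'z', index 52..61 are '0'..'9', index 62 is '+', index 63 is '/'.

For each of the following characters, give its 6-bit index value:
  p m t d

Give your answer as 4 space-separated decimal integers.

'p': a..z range, 26 + ord('p') − ord('a') = 41
'm': a..z range, 26 + ord('m') − ord('a') = 38
't': a..z range, 26 + ord('t') − ord('a') = 45
'd': a..z range, 26 + ord('d') − ord('a') = 29

Answer: 41 38 45 29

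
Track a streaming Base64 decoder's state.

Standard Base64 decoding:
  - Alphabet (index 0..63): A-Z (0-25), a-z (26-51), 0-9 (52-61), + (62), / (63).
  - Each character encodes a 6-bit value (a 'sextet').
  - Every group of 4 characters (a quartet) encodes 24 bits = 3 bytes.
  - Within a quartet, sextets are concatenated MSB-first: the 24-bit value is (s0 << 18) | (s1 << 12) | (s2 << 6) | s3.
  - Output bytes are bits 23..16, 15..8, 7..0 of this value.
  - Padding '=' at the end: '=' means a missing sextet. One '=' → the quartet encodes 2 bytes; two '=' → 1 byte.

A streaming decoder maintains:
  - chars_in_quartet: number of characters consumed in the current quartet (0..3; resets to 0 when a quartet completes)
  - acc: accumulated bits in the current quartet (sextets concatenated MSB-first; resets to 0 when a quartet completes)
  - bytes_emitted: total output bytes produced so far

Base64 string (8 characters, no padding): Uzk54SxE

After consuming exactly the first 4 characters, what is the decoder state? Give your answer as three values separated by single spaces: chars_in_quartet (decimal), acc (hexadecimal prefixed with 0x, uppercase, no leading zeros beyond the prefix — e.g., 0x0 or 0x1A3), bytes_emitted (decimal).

After char 0 ('U'=20): chars_in_quartet=1 acc=0x14 bytes_emitted=0
After char 1 ('z'=51): chars_in_quartet=2 acc=0x533 bytes_emitted=0
After char 2 ('k'=36): chars_in_quartet=3 acc=0x14CE4 bytes_emitted=0
After char 3 ('5'=57): chars_in_quartet=4 acc=0x533939 -> emit 53 39 39, reset; bytes_emitted=3

Answer: 0 0x0 3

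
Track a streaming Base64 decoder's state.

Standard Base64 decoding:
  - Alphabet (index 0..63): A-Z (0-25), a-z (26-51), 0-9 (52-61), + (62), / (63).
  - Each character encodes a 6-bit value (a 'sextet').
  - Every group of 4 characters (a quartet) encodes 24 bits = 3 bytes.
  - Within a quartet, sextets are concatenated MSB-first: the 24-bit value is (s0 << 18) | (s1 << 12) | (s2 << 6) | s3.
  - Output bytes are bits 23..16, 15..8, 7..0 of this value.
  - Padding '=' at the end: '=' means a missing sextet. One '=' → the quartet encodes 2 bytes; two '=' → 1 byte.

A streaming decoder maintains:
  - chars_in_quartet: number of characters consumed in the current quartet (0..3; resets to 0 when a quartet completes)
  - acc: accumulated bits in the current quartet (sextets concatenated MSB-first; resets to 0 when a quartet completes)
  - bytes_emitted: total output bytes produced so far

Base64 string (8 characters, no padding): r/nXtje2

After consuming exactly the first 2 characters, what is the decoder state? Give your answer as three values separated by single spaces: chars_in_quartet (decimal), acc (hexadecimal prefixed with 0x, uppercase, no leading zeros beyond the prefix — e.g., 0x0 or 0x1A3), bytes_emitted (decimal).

Answer: 2 0xAFF 0

Derivation:
After char 0 ('r'=43): chars_in_quartet=1 acc=0x2B bytes_emitted=0
After char 1 ('/'=63): chars_in_quartet=2 acc=0xAFF bytes_emitted=0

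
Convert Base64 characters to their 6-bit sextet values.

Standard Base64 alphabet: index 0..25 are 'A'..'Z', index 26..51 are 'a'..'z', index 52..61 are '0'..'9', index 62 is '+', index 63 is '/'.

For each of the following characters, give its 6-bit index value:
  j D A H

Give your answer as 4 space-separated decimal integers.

Answer: 35 3 0 7

Derivation:
'j': a..z range, 26 + ord('j') − ord('a') = 35
'D': A..Z range, ord('D') − ord('A') = 3
'A': A..Z range, ord('A') − ord('A') = 0
'H': A..Z range, ord('H') − ord('A') = 7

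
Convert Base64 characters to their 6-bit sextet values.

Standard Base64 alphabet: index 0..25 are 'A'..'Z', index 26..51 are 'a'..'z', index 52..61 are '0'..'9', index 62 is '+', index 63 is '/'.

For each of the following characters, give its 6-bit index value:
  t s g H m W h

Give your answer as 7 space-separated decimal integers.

't': a..z range, 26 + ord('t') − ord('a') = 45
's': a..z range, 26 + ord('s') − ord('a') = 44
'g': a..z range, 26 + ord('g') − ord('a') = 32
'H': A..Z range, ord('H') − ord('A') = 7
'm': a..z range, 26 + ord('m') − ord('a') = 38
'W': A..Z range, ord('W') − ord('A') = 22
'h': a..z range, 26 + ord('h') − ord('a') = 33

Answer: 45 44 32 7 38 22 33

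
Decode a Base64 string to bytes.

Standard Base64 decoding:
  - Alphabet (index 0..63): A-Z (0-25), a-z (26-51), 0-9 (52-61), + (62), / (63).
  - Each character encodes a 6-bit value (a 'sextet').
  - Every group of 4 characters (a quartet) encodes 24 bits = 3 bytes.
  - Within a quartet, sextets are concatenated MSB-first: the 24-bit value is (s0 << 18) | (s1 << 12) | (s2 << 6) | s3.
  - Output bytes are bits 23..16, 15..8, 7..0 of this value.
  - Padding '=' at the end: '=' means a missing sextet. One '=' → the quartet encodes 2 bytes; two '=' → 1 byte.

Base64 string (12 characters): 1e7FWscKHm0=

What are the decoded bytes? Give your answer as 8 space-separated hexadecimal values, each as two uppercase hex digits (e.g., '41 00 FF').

After char 0 ('1'=53): chars_in_quartet=1 acc=0x35 bytes_emitted=0
After char 1 ('e'=30): chars_in_quartet=2 acc=0xD5E bytes_emitted=0
After char 2 ('7'=59): chars_in_quartet=3 acc=0x357BB bytes_emitted=0
After char 3 ('F'=5): chars_in_quartet=4 acc=0xD5EEC5 -> emit D5 EE C5, reset; bytes_emitted=3
After char 4 ('W'=22): chars_in_quartet=1 acc=0x16 bytes_emitted=3
After char 5 ('s'=44): chars_in_quartet=2 acc=0x5AC bytes_emitted=3
After char 6 ('c'=28): chars_in_quartet=3 acc=0x16B1C bytes_emitted=3
After char 7 ('K'=10): chars_in_quartet=4 acc=0x5AC70A -> emit 5A C7 0A, reset; bytes_emitted=6
After char 8 ('H'=7): chars_in_quartet=1 acc=0x7 bytes_emitted=6
After char 9 ('m'=38): chars_in_quartet=2 acc=0x1E6 bytes_emitted=6
After char 10 ('0'=52): chars_in_quartet=3 acc=0x79B4 bytes_emitted=6
Padding '=': partial quartet acc=0x79B4 -> emit 1E 6D; bytes_emitted=8

Answer: D5 EE C5 5A C7 0A 1E 6D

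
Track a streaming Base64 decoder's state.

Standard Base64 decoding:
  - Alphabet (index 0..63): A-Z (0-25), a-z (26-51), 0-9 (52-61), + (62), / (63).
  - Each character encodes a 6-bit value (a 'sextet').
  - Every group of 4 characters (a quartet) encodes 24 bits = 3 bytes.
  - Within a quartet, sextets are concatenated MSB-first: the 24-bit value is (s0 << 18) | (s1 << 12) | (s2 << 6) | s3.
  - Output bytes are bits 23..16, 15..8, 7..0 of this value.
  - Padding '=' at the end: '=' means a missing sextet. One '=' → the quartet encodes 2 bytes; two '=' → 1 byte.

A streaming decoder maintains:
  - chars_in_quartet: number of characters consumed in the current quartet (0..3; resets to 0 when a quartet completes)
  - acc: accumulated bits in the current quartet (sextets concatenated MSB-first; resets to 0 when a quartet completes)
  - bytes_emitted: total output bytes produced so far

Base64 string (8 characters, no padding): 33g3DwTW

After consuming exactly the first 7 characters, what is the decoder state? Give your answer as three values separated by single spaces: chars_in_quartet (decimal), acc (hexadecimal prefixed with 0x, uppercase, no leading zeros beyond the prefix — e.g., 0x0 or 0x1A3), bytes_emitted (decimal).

After char 0 ('3'=55): chars_in_quartet=1 acc=0x37 bytes_emitted=0
After char 1 ('3'=55): chars_in_quartet=2 acc=0xDF7 bytes_emitted=0
After char 2 ('g'=32): chars_in_quartet=3 acc=0x37DE0 bytes_emitted=0
After char 3 ('3'=55): chars_in_quartet=4 acc=0xDF7837 -> emit DF 78 37, reset; bytes_emitted=3
After char 4 ('D'=3): chars_in_quartet=1 acc=0x3 bytes_emitted=3
After char 5 ('w'=48): chars_in_quartet=2 acc=0xF0 bytes_emitted=3
After char 6 ('T'=19): chars_in_quartet=3 acc=0x3C13 bytes_emitted=3

Answer: 3 0x3C13 3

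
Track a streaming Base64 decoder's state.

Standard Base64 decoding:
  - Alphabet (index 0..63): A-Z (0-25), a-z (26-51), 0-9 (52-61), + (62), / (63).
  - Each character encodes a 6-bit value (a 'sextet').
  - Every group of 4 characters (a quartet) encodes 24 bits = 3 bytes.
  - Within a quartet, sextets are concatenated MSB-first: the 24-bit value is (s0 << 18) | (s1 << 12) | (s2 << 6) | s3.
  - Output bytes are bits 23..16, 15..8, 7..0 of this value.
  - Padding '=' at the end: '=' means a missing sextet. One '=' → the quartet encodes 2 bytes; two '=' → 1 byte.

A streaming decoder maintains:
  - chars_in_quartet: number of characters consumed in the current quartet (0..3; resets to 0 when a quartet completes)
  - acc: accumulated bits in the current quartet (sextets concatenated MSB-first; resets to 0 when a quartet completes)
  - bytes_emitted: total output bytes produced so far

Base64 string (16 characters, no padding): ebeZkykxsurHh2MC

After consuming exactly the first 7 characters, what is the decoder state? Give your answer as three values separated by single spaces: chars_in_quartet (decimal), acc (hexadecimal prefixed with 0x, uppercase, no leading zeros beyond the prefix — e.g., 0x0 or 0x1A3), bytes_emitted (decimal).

Answer: 3 0x24CA4 3

Derivation:
After char 0 ('e'=30): chars_in_quartet=1 acc=0x1E bytes_emitted=0
After char 1 ('b'=27): chars_in_quartet=2 acc=0x79B bytes_emitted=0
After char 2 ('e'=30): chars_in_quartet=3 acc=0x1E6DE bytes_emitted=0
After char 3 ('Z'=25): chars_in_quartet=4 acc=0x79B799 -> emit 79 B7 99, reset; bytes_emitted=3
After char 4 ('k'=36): chars_in_quartet=1 acc=0x24 bytes_emitted=3
After char 5 ('y'=50): chars_in_quartet=2 acc=0x932 bytes_emitted=3
After char 6 ('k'=36): chars_in_quartet=3 acc=0x24CA4 bytes_emitted=3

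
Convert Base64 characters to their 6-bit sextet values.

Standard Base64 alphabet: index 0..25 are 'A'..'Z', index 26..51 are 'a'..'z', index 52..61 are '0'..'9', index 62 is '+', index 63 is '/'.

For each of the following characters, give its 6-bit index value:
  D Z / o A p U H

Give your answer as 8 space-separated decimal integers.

'D': A..Z range, ord('D') − ord('A') = 3
'Z': A..Z range, ord('Z') − ord('A') = 25
'/': index 63
'o': a..z range, 26 + ord('o') − ord('a') = 40
'A': A..Z range, ord('A') − ord('A') = 0
'p': a..z range, 26 + ord('p') − ord('a') = 41
'U': A..Z range, ord('U') − ord('A') = 20
'H': A..Z range, ord('H') − ord('A') = 7

Answer: 3 25 63 40 0 41 20 7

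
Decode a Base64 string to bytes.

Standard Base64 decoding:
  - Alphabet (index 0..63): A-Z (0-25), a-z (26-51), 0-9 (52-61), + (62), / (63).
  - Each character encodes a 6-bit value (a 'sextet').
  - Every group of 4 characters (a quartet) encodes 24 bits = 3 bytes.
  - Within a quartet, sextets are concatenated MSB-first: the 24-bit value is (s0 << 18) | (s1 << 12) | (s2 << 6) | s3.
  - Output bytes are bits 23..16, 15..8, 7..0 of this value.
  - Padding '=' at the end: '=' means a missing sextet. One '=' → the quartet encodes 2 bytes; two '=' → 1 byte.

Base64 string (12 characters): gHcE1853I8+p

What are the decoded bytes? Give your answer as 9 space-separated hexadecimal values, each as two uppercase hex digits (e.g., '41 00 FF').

Answer: 80 77 04 D7 CE 77 23 CF A9

Derivation:
After char 0 ('g'=32): chars_in_quartet=1 acc=0x20 bytes_emitted=0
After char 1 ('H'=7): chars_in_quartet=2 acc=0x807 bytes_emitted=0
After char 2 ('c'=28): chars_in_quartet=3 acc=0x201DC bytes_emitted=0
After char 3 ('E'=4): chars_in_quartet=4 acc=0x807704 -> emit 80 77 04, reset; bytes_emitted=3
After char 4 ('1'=53): chars_in_quartet=1 acc=0x35 bytes_emitted=3
After char 5 ('8'=60): chars_in_quartet=2 acc=0xD7C bytes_emitted=3
After char 6 ('5'=57): chars_in_quartet=3 acc=0x35F39 bytes_emitted=3
After char 7 ('3'=55): chars_in_quartet=4 acc=0xD7CE77 -> emit D7 CE 77, reset; bytes_emitted=6
After char 8 ('I'=8): chars_in_quartet=1 acc=0x8 bytes_emitted=6
After char 9 ('8'=60): chars_in_quartet=2 acc=0x23C bytes_emitted=6
After char 10 ('+'=62): chars_in_quartet=3 acc=0x8F3E bytes_emitted=6
After char 11 ('p'=41): chars_in_quartet=4 acc=0x23CFA9 -> emit 23 CF A9, reset; bytes_emitted=9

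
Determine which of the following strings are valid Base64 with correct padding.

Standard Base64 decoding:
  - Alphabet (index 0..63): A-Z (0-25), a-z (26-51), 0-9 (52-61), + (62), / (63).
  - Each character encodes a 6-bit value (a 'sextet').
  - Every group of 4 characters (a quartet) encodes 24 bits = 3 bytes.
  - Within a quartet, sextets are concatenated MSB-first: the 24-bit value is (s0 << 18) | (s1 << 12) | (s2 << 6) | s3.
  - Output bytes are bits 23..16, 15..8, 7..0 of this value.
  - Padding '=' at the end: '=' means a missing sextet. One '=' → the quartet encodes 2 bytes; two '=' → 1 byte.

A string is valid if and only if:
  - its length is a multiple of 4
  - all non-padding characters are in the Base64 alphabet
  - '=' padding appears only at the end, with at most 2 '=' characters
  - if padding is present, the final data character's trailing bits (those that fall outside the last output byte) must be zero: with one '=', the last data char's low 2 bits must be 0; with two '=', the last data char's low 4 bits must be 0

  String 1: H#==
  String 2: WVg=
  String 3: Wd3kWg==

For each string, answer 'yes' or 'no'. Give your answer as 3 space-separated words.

Answer: no yes yes

Derivation:
String 1: 'H#==' → invalid (bad char(s): ['#'])
String 2: 'WVg=' → valid
String 3: 'Wd3kWg==' → valid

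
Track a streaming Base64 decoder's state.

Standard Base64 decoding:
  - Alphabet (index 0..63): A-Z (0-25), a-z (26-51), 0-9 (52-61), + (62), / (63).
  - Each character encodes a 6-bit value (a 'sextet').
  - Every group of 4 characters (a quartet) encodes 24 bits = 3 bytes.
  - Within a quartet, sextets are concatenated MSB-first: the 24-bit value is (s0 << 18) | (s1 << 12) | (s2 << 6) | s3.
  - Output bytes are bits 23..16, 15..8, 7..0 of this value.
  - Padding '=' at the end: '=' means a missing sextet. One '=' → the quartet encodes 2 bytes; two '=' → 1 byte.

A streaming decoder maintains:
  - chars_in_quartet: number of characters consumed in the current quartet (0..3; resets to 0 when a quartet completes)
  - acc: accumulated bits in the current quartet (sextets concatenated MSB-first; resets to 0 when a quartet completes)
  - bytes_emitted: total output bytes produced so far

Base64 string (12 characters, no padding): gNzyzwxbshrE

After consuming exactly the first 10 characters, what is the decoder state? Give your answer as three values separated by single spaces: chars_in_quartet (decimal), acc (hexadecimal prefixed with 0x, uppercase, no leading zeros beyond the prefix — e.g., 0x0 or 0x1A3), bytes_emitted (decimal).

Answer: 2 0xB21 6

Derivation:
After char 0 ('g'=32): chars_in_quartet=1 acc=0x20 bytes_emitted=0
After char 1 ('N'=13): chars_in_quartet=2 acc=0x80D bytes_emitted=0
After char 2 ('z'=51): chars_in_quartet=3 acc=0x20373 bytes_emitted=0
After char 3 ('y'=50): chars_in_quartet=4 acc=0x80DCF2 -> emit 80 DC F2, reset; bytes_emitted=3
After char 4 ('z'=51): chars_in_quartet=1 acc=0x33 bytes_emitted=3
After char 5 ('w'=48): chars_in_quartet=2 acc=0xCF0 bytes_emitted=3
After char 6 ('x'=49): chars_in_quartet=3 acc=0x33C31 bytes_emitted=3
After char 7 ('b'=27): chars_in_quartet=4 acc=0xCF0C5B -> emit CF 0C 5B, reset; bytes_emitted=6
After char 8 ('s'=44): chars_in_quartet=1 acc=0x2C bytes_emitted=6
After char 9 ('h'=33): chars_in_quartet=2 acc=0xB21 bytes_emitted=6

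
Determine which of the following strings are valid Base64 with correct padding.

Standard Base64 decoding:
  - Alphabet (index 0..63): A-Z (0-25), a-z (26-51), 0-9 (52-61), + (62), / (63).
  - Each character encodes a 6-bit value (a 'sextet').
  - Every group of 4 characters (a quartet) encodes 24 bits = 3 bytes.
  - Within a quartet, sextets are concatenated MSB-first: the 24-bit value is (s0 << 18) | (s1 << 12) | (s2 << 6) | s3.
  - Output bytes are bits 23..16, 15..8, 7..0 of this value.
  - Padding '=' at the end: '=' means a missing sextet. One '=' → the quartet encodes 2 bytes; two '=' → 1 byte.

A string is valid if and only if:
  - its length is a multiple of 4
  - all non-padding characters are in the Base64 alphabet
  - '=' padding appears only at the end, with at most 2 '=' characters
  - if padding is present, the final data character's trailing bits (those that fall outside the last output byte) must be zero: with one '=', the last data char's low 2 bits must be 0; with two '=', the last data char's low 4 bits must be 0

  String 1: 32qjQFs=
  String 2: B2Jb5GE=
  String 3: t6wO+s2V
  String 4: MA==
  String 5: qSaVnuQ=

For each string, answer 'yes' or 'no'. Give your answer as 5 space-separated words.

String 1: '32qjQFs=' → valid
String 2: 'B2Jb5GE=' → valid
String 3: 't6wO+s2V' → valid
String 4: 'MA==' → valid
String 5: 'qSaVnuQ=' → valid

Answer: yes yes yes yes yes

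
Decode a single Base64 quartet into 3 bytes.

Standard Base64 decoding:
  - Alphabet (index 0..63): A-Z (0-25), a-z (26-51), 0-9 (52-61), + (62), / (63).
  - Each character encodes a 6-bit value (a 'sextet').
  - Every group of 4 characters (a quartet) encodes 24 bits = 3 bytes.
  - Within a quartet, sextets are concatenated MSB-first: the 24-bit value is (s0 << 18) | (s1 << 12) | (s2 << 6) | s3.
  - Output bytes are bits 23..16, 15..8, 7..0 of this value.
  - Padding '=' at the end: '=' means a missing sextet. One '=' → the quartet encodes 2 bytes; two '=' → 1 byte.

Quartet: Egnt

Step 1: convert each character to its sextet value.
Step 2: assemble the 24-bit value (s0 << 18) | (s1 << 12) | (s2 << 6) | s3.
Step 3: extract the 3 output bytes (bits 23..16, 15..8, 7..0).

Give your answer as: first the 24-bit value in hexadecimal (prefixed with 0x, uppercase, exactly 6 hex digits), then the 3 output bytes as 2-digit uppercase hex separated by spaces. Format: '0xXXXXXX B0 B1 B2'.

Answer: 0x1209ED 12 09 ED

Derivation:
Sextets: E=4, g=32, n=39, t=45
24-bit: (4<<18) | (32<<12) | (39<<6) | 45
      = 0x100000 | 0x020000 | 0x0009C0 | 0x00002D
      = 0x1209ED
Bytes: (v>>16)&0xFF=12, (v>>8)&0xFF=09, v&0xFF=ED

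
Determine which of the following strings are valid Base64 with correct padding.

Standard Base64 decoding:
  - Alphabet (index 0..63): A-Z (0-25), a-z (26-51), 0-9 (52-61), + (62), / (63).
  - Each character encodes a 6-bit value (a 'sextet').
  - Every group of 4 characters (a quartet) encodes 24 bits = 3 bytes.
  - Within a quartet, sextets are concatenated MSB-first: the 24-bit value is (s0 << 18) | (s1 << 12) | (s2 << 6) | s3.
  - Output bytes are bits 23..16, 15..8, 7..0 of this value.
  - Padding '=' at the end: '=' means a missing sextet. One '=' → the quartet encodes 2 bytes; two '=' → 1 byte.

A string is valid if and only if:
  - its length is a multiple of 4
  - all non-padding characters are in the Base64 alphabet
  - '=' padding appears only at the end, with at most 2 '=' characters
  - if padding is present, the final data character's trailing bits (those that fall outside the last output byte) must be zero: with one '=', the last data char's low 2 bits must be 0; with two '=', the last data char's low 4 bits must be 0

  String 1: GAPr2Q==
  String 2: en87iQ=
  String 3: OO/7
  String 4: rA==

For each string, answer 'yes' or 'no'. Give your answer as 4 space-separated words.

String 1: 'GAPr2Q==' → valid
String 2: 'en87iQ=' → invalid (len=7 not mult of 4)
String 3: 'OO/7' → valid
String 4: 'rA==' → valid

Answer: yes no yes yes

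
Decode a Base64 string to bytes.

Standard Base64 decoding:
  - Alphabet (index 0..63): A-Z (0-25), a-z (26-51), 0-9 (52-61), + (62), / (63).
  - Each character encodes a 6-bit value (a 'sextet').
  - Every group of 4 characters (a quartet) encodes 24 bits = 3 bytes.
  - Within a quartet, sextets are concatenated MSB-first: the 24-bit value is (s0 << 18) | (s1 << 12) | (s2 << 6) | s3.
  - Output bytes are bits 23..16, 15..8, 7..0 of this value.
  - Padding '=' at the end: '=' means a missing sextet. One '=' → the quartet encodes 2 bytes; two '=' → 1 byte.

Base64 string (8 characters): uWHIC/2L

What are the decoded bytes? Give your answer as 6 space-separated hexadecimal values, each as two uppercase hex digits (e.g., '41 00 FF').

After char 0 ('u'=46): chars_in_quartet=1 acc=0x2E bytes_emitted=0
After char 1 ('W'=22): chars_in_quartet=2 acc=0xB96 bytes_emitted=0
After char 2 ('H'=7): chars_in_quartet=3 acc=0x2E587 bytes_emitted=0
After char 3 ('I'=8): chars_in_quartet=4 acc=0xB961C8 -> emit B9 61 C8, reset; bytes_emitted=3
After char 4 ('C'=2): chars_in_quartet=1 acc=0x2 bytes_emitted=3
After char 5 ('/'=63): chars_in_quartet=2 acc=0xBF bytes_emitted=3
After char 6 ('2'=54): chars_in_quartet=3 acc=0x2FF6 bytes_emitted=3
After char 7 ('L'=11): chars_in_quartet=4 acc=0xBFD8B -> emit 0B FD 8B, reset; bytes_emitted=6

Answer: B9 61 C8 0B FD 8B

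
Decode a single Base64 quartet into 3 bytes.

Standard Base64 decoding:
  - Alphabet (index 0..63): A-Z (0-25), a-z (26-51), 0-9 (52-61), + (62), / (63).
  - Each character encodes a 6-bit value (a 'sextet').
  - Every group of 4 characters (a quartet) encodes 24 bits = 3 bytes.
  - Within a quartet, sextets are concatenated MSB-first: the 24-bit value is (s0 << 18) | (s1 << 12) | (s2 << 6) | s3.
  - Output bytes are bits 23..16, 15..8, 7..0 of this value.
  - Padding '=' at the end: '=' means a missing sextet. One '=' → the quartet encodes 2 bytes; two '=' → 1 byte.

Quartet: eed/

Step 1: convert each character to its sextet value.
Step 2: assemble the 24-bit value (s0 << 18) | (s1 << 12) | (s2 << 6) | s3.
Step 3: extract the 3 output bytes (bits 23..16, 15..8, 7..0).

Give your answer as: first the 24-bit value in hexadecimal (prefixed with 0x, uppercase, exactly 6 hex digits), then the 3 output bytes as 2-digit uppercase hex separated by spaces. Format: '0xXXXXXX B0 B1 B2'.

Sextets: e=30, e=30, d=29, /=63
24-bit: (30<<18) | (30<<12) | (29<<6) | 63
      = 0x780000 | 0x01E000 | 0x000740 | 0x00003F
      = 0x79E77F
Bytes: (v>>16)&0xFF=79, (v>>8)&0xFF=E7, v&0xFF=7F

Answer: 0x79E77F 79 E7 7F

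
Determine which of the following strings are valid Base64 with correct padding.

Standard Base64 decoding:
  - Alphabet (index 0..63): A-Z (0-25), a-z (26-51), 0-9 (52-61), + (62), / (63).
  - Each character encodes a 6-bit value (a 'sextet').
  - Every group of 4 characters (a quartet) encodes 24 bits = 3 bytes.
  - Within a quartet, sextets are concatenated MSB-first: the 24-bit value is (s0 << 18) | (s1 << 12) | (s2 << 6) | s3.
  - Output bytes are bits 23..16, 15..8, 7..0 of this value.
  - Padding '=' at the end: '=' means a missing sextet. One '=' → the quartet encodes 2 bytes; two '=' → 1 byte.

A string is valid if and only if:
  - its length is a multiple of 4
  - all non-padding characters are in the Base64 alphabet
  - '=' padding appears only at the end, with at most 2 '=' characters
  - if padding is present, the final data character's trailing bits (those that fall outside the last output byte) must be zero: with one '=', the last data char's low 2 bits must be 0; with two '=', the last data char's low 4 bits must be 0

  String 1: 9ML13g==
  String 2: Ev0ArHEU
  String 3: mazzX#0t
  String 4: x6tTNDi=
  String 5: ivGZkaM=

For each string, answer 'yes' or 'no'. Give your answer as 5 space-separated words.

String 1: '9ML13g==' → valid
String 2: 'Ev0ArHEU' → valid
String 3: 'mazzX#0t' → invalid (bad char(s): ['#'])
String 4: 'x6tTNDi=' → invalid (bad trailing bits)
String 5: 'ivGZkaM=' → valid

Answer: yes yes no no yes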